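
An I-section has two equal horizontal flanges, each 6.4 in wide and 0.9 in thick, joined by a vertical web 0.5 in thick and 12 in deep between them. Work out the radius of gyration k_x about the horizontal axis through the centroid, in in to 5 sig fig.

Split into non-overlapping primitives; take the origin at the lower-left of the bounding box.
Bottom flange: 6.4 × 0.9, A = 5.76 in², y = 0.45 in, Ī = 0.3888 in⁴.
Web: 0.5 × 12, A = 6 in², y = 6.9 in, Ī = 72 in⁴.
Top flange: 6.4 × 0.9, A = 5.76 in², y = 13.35 in, Ī = 0.3888 in⁴.
By symmetry the centroid is at mid-height, ȳ = 6.9 in.
Transfer each piece to the horizontal axis through the centroid using Ī + A·d² with d = y − 6.9:
  bottom flange: d = -6.45 in → contributes +240.0192 in⁴
  web: d = 0 in → contributes +72 in⁴
  top flange: d = 6.45 in → contributes +240.0192 in⁴
Total I = 552.0384 in⁴.
Radius of gyration: k = √(I/A) = √(552.0384 / 17.52) = 5.613291 in.

k_x ≈ 5.6133 in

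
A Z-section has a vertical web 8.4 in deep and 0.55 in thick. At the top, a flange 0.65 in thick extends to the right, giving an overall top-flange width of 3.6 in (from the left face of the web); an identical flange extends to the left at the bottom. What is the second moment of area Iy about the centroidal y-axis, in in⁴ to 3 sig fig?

Treat the section as a set of non-overlapping primitives; coordinates are from the bounding-box lower-left.
Web: 0.55 × 8.4, A = 4.62 in², x = 3.325 in, Ī = 0.11646 in⁴.
Top flange (beyond web): 3.05 × 0.65, A = 1.9825 in², x = 5.125 in, Ī = 1.5369 in⁴.
Bottom flange (beyond web): 3.05 × 0.65, A = 1.9825 in², x = 1.525 in, Ī = 1.5369 in⁴.
Centroid: x̄ = ΣA·x / ΣA = 3.325 in.
Transfer each piece to the centroidal y-axis using Ī + A·d² with d = x − 3.325:
  web: d = 0 in → contributes +0.11646 in⁴
  top flange (beyond web): d = 1.8 in → contributes +7.9602 in⁴
  bottom flange (beyond web): d = -1.8 in → contributes +7.9602 in⁴
Total I = 16.037 in⁴.

Iy ≈ 16.0 in⁴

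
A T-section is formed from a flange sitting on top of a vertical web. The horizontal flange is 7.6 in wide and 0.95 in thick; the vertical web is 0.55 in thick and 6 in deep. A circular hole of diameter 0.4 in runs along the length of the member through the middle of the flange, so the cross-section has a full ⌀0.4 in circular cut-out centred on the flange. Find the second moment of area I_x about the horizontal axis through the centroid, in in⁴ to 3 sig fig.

Split into non-overlapping primitives; take the origin at the lower-left of the bounding box.
Flange: 7.6 × 0.95, A = 7.22 in², y = 6.475 in, Ī = 0.543 in⁴.
Web: 0.55 × 6, A = 3.3 in², y = 3 in, Ī = 9.9 in⁴.
Hole (subtracted): ⌀0.4, A = 0.12566 in², y = 6.475 in, Ī = 0.0012566 in⁴.
Centroid: ȳ = ΣA·y / ΣA = 5.3718 in.
Transfer each piece to the horizontal axis through the centroid using Ī + A·d² with d = y − 5.3718:
  flange: d = 1.1032 in → contributes +9.3308 in⁴
  web: d = -2.3718 in → contributes +28.463 in⁴
  hole: d = 1.1032 in → contributes −0.15421 in⁴
Total I = 37.64 in⁴.

I_x ≈ 37.6 in⁴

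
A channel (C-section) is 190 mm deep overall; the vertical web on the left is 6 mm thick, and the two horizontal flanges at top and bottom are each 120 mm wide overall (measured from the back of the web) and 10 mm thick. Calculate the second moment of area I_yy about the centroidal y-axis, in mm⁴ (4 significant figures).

I_yy ≈ 5.209 × 10⁶ mm⁴

Treat the section as a set of non-overlapping primitives; coordinates are from the bounding-box lower-left.
Web: 6 × 190, A = 1 140 mm², x = 3 mm, Ī = 3 420 mm⁴.
Top flange (beyond web): 114 × 10, A = 1 140 mm², x = 63 mm, Ī = 1 234 620 mm⁴.
Bottom flange (beyond web): 114 × 10, A = 1 140 mm², x = 63 mm, Ī = 1 234 620 mm⁴.
Centroid: x̄ = ΣA·x / ΣA = 43 mm.
Transfer each piece to the centroidal y-axis using Ī + A·d² with d = x − 43:
  web: d = -40 mm → contributes +1 827 420 mm⁴
  top flange (beyond web): d = 20 mm → contributes +1 690 620 mm⁴
  bottom flange (beyond web): d = 20 mm → contributes +1 690 620 mm⁴
Total I = 5 208 660 mm⁴.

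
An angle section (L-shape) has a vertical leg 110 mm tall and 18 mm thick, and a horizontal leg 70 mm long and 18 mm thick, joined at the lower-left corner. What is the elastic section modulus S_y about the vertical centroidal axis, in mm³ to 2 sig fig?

Split into non-overlapping primitives; take the origin at the lower-left of the bounding box.
Vertical leg: 18 × 110, A = 1 980 mm², x = 9 mm, Ī = 53 460 mm⁴.
Horizontal leg (remainder): 52 × 18, A = 936 mm², x = 44 mm, Ī = 210 912 mm⁴.
Centroid: x̄ = ΣA·x / ΣA = 20.23 mm.
Transfer each piece to the vertical centroidal axis using Ī + A·d² with d = x − 20.23:
  vertical leg: d = -11.23 mm → contributes +303 367 mm⁴
  horizontal leg (remainder): d = 23.77 mm → contributes +739 561 mm⁴
Total I = 1 042 928 mm⁴.
Extreme fibre distance c = 49.77 mm; S = I/c = 20 957 mm³.

S_y ≈ 2.1 × 10⁴ mm³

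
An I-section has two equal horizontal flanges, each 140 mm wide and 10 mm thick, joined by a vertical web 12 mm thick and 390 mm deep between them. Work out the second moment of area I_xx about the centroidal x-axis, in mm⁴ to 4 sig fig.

I_xx ≈ 1.713 × 10⁸ mm⁴

Treat the section as a set of non-overlapping primitives; coordinates are from the bounding-box lower-left.
Bottom flange: 140 × 10, A = 1 400 mm², y = 5 mm, Ī = 11666.7 mm⁴.
Web: 12 × 390, A = 4 680 mm², y = 205 mm, Ī = 59 319 000 mm⁴.
Top flange: 140 × 10, A = 1 400 mm², y = 405 mm, Ī = 11666.7 mm⁴.
By symmetry the centroid is at mid-height, ȳ = 205 mm.
Transfer each piece to the centroidal x-axis using Ī + A·d² with d = y − 205:
  bottom flange: d = -200 mm → contributes +56 011 667 mm⁴
  web: d = 0 mm → contributes +59 319 000 mm⁴
  top flange: d = 200 mm → contributes +56 011 667 mm⁴
Total I = 171 342 333 mm⁴.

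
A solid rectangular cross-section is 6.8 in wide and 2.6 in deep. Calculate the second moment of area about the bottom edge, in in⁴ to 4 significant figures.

The section: 6.8 × 2.6, A = 17.68 in², y = 1.3 in, Ī = 9.95973 in⁴.
Transfer it to a horizontal axis along the bottom face using Ī + A·d² with d = y − 0:
  the section: d = 1.3 in → contributes +39.8389 in⁴
Total I = 39.8389 in⁴.

I_base ≈ 39.84 in⁴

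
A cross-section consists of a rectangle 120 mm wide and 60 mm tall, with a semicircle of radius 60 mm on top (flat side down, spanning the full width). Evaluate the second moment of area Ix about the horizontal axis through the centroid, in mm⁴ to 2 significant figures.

Ix ≈ 1.3 × 10⁷ mm⁴

Break the section into simple shapes (no overlaps), measuring from the bottom-left corner of the bounding box.
Rectangular body: 120 × 60, A = 7 200 mm², y = 30 mm, Ī = 2 160 000 mm⁴.
Semicircular cap: semicircle r = 60, A = 5 655 mm², y = 85.46 mm, Ī = 1 422 450 mm⁴.
Centroid: ȳ = ΣA·y / ΣA = 54.4 mm.
Transfer each piece to the horizontal axis through the centroid using Ī + A·d² with d = y − 54.4:
  rectangular body: d = -24.4 mm → contributes +6 446 244 mm⁴
  semicircular cap: d = 31.07 mm → contributes +6 879 865 mm⁴
Total I = 13 326 109 mm⁴.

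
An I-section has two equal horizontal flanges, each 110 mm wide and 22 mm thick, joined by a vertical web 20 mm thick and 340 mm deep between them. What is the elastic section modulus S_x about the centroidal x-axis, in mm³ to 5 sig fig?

S_x ≈ 1.1680 × 10⁶ mm³

Break the section into simple shapes (no overlaps), measuring from the bottom-left corner of the bounding box.
Bottom flange: 110 × 22, A = 2 420 mm², y = 11 mm, Ī = 97606.67 mm⁴.
Web: 20 × 340, A = 6 800 mm², y = 192 mm, Ī = 65 506 667 mm⁴.
Top flange: 110 × 22, A = 2 420 mm², y = 373 mm, Ī = 97606.67 mm⁴.
By symmetry the centroid is at mid-height, ȳ = 192 mm.
Transfer each piece to the centroidal x-axis using Ī + A·d² with d = y − 192:
  bottom flange: d = -181 mm → contributes +79 379 227 mm⁴
  web: d = 0 mm → contributes +65 506 667 mm⁴
  top flange: d = 181 mm → contributes +79 379 227 mm⁴
Total I = 224 265 120 mm⁴.
Extreme fibre distance c = 192 mm; S = I/c = 1 168 048 mm³.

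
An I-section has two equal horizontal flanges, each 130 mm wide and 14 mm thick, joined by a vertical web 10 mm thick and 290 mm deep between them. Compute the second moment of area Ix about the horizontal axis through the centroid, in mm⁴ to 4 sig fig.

Decompose the section into non-overlapping parts with the origin at the bottom-left of its bounding rectangle.
Bottom flange: 130 × 14, A = 1 820 mm², y = 7 mm, Ī = 29726.7 mm⁴.
Web: 10 × 290, A = 2 900 mm², y = 159 mm, Ī = 20 324 167 mm⁴.
Top flange: 130 × 14, A = 1 820 mm², y = 311 mm, Ī = 29726.7 mm⁴.
By symmetry the centroid is at mid-height, ȳ = 159 mm.
Transfer each piece to the horizontal axis through the centroid using Ī + A·d² with d = y − 159:
  bottom flange: d = -152 mm → contributes +42 079 007 mm⁴
  web: d = 0 mm → contributes +20 324 167 mm⁴
  top flange: d = 152 mm → contributes +42 079 007 mm⁴
Total I = 104 482 180 mm⁴.

Ix ≈ 1.045 × 10⁸ mm⁴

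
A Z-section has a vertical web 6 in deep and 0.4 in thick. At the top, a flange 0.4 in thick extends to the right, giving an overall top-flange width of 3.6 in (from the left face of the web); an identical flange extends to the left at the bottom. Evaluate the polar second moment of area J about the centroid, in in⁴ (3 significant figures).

Split into non-overlapping primitives; take the origin at the lower-left of the bounding box.
Web: 0.4 × 6, A = 2.4 in², y = 3 in, Ī = 7.2 in⁴.
Top flange (beyond web): 3.2 × 0.4, A = 1.28 in², y = 5.8 in, Ī = 0.017067 in⁴.
Bottom flange (beyond web): 3.2 × 0.4, A = 1.28 in², y = 0.2 in, Ī = 0.017067 in⁴.
Centroid: ȳ = ΣA·y / ΣA = 3 in.
Transfer each piece to the centroidal x-axis using Ī + A·d² with d = y − 3:
  web: d = 0 in → contributes +7.2 in⁴
  top flange (beyond web): d = 2.8 in → contributes +10.052 in⁴
  bottom flange (beyond web): d = -2.8 in → contributes +10.052 in⁴
Total I = 27.305 in⁴.
For the y-axis: x̄ = 3.4 in.
Repeating about the centroidal y-axis gives I_y = 10.511 in⁴.
Polar second moment: J = I_x + I_y = 37.815 in⁴.

J ≈ 37.8 in⁴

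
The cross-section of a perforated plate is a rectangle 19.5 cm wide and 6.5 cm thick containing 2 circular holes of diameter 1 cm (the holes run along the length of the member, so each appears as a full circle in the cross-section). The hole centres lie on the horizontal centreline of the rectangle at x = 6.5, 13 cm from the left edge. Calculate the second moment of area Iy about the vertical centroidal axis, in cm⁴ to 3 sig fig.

Iy ≈ 4000 cm⁴

Break the section into simple shapes (no overlaps), measuring from the bottom-left corner of the bounding box.
Plate: 19.5 × 6.5, A = 126.75 cm², x = 9.75 cm, Ī = 4016.4 cm⁴.
Hole 1 (subtracted): ⌀1, A = 0.7854 cm², x = 6.5 cm, Ī = 0.049087 cm⁴.
Hole 2 (subtracted): ⌀1, A = 0.7854 cm², x = 13 cm, Ī = 0.049087 cm⁴.
By symmetry the centroid is at mid-width, x̄ = 9.75 cm.
Transfer each piece to the vertical centroidal axis using Ī + A·d² with d = x − 9.75:
  plate: d = 0 cm → contributes +4016.4 cm⁴
  hole 1: d = -3.25 cm → contributes −8.3449 cm⁴
  hole 2: d = 3.25 cm → contributes −8.3449 cm⁴
Total I = 3999.7 cm⁴.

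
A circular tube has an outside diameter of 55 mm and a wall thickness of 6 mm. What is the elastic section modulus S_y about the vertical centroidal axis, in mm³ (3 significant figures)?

Decompose the section into non-overlapping parts with the origin at the bottom-left of its bounding rectangle.
Outer circle: ⌀55, A = 2375.8 mm², x = 27.5 mm, Ī = 449 180 mm⁴.
Bore (subtracted): ⌀43, A = 1452.2 mm², x = 27.5 mm, Ī = 167 820 mm⁴.
By symmetry the centroid is at mid-width, x̄ = 27.5 mm.
All pieces are centred on the vertical centroidal axis, so I = ΣĪ (holes subtracted) = 281 360 mm⁴.
Extreme fibre distance c = 27.5 mm; S = I/c = 10 231 mm³.

S_y ≈ 1.02 × 10⁴ mm³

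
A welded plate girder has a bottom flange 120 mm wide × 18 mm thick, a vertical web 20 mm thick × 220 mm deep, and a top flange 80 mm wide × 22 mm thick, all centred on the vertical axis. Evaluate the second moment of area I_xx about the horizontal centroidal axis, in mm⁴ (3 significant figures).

I_xx ≈ 7.40 × 10⁷ mm⁴

Treat the section as a set of non-overlapping primitives; coordinates are from the bounding-box lower-left.
Bottom plate: 120 × 18, A = 2 160 mm², y = 9 mm, Ī = 58 320 mm⁴.
Web plate: 20 × 220, A = 4 400 mm², y = 128 mm, Ī = 17 746 667 mm⁴.
Top plate: 80 × 22, A = 1 760 mm², y = 249 mm, Ī = 70 987 mm⁴.
Centroid: ȳ = ΣA·y / ΣA = 122.7 mm.
Transfer each piece to the horizontal centroidal axis using Ī + A·d² with d = y − 122.7:
  bottom plate: d = -113.7 mm → contributes +27 983 075 mm⁴
  web plate: d = 5.2981 mm → contributes +17 870 173 mm⁴
  top plate: d = 126.3 mm → contributes +28 145 106 mm⁴
Total I = 73 998 354 mm⁴.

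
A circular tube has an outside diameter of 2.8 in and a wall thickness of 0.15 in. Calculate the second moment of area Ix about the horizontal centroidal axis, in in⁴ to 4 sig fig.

Ix ≈ 1.100 in⁴

Treat the section as a set of non-overlapping primitives; coordinates are from the bounding-box lower-left.
Outer circle: ⌀2.8, A = 6.15752 in², y = 1.4 in, Ī = 3.01719 in⁴.
Bore (subtracted): ⌀2.5, A = 4.90874 in², y = 1.4 in, Ī = 1.91748 in⁴.
By symmetry the centroid is at mid-height, ȳ = 1.4 in.
All pieces are centred on the horizontal centroidal axis, so I = ΣĪ (holes subtracted) = 1.09971 in⁴.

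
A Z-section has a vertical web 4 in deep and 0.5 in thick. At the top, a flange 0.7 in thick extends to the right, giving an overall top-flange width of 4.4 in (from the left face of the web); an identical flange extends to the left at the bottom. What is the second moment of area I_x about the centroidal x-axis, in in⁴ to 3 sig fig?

I_x ≈ 17.8 in⁴

Break the section into simple shapes (no overlaps), measuring from the bottom-left corner of the bounding box.
Web: 0.5 × 4, A = 2 in², y = 2 in, Ī = 2.6667 in⁴.
Top flange (beyond web): 3.9 × 0.7, A = 2.73 in², y = 3.65 in, Ī = 0.11148 in⁴.
Bottom flange (beyond web): 3.9 × 0.7, A = 2.73 in², y = 0.35 in, Ī = 0.11148 in⁴.
Centroid: ȳ = ΣA·y / ΣA = 2 in.
Transfer each piece to the centroidal x-axis using Ī + A·d² with d = y − 2:
  web: d = 0 in → contributes +2.6667 in⁴
  top flange (beyond web): d = 1.65 in → contributes +7.5439 in⁴
  bottom flange (beyond web): d = -1.65 in → contributes +7.5439 in⁴
Total I = 17.754 in⁴.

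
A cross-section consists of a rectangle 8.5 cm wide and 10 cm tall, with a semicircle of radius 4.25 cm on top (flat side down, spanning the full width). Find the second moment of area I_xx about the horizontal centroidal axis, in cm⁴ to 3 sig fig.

Decompose the section into non-overlapping parts with the origin at the bottom-left of its bounding rectangle.
Rectangular body: 8.5 × 10, A = 85 cm², y = 5 cm, Ī = 708.33 cm⁴.
Semicircular cap: semicircle r = 4.25, A = 28.373 cm², y = 11.804 cm, Ī = 35.809 cm⁴.
Centroid: ȳ = ΣA·y / ΣA = 6.7027 cm.
Transfer each piece to the horizontal centroidal axis using Ī + A·d² with d = y − 6.7027:
  rectangular body: d = -1.7027 cm → contributes +954.76 cm⁴
  semicircular cap: d = 5.1011 cm → contributes +774.08 cm⁴
Total I = 1728.8 cm⁴.

I_xx ≈ 1730 cm⁴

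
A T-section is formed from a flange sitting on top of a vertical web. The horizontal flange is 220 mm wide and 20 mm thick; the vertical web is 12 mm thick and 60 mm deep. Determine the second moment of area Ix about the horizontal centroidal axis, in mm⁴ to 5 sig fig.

Ix ≈ 1.3527 × 10⁶ mm⁴

Decompose the section into non-overlapping parts with the origin at the bottom-left of its bounding rectangle.
Flange: 220 × 20, A = 4 400 mm², y = 70 mm, Ī = 146666.7 mm⁴.
Web: 12 × 60, A = 720 mm², y = 30 mm, Ī = 216 000 mm⁴.
Centroid: ȳ = ΣA·y / ΣA = 64.375 mm.
Transfer each piece to the horizontal centroidal axis using Ī + A·d² with d = y − 64.375:
  flange: d = 5.625 mm → contributes +285885.4 mm⁴
  web: d = -34.375 mm → contributes +1 066 781 mm⁴
Total I = 1 352 667 mm⁴.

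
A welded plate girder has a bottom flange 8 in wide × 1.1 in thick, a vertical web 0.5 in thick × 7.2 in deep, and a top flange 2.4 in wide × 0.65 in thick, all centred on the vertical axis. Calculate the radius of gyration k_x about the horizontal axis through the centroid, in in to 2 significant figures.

k_x ≈ 3.0 in

Break the section into simple shapes (no overlaps), measuring from the bottom-left corner of the bounding box.
Bottom plate: 8 × 1.1, A = 8.8 in², y = 0.55 in, Ī = 0.8873 in⁴.
Web plate: 0.5 × 7.2, A = 3.6 in², y = 4.7 in, Ī = 15.55 in⁴.
Top plate: 2.4 × 0.65, A = 1.56 in², y = 8.625 in, Ī = 0.05493 in⁴.
Centroid: ȳ = ΣA·y / ΣA = 2.523 in.
Transfer each piece to the horizontal axis through the centroid using Ī + A·d² with d = y − 2.523:
  bottom plate: d = -1.973 in → contributes +35.13 in⁴
  web plate: d = 2.177 in → contributes +32.62 in⁴
  top plate: d = 6.102 in → contributes +58.15 in⁴
Total I = 125.9 in⁴.
Radius of gyration: k = √(I/A) = √(125.9 / 13.96) = 3.003 in.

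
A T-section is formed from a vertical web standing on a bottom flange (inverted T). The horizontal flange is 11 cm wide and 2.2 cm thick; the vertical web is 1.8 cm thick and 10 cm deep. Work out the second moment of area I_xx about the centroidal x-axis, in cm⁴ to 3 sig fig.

Split into non-overlapping primitives; take the origin at the lower-left of the bounding box.
Flange: 11 × 2.2, A = 24.2 cm², y = 1.1 cm, Ī = 9.7607 cm⁴.
Web: 1.8 × 10, A = 18 cm², y = 7.2 cm, Ī = 150 cm⁴.
Centroid: ȳ = ΣA·y / ΣA = 3.7019 cm.
Transfer each piece to the centroidal x-axis using Ī + A·d² with d = y − 3.7019:
  flange: d = -2.6019 cm → contributes +173.59 cm⁴
  web: d = 3.4981 cm → contributes +370.26 cm⁴
Total I = 543.85 cm⁴.

I_xx ≈ 544 cm⁴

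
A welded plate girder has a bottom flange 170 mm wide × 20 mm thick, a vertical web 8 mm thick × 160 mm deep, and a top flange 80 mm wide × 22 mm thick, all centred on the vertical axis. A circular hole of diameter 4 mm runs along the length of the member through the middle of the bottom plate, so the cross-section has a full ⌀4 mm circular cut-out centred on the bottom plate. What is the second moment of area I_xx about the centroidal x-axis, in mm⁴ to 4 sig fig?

I_xx ≈ 4.167 × 10⁷ mm⁴

Treat the section as a set of non-overlapping primitives; coordinates are from the bounding-box lower-left.
Bottom plate: 170 × 20, A = 3 400 mm², y = 10 mm, Ī = 113 333 mm⁴.
Web plate: 8 × 160, A = 1 280 mm², y = 100 mm, Ī = 2 730 667 mm⁴.
Top plate: 80 × 22, A = 1 760 mm², y = 191 mm, Ī = 70986.7 mm⁴.
Hole (subtracted): ⌀4, A = 12.5664 mm², y = 10 mm, Ī = 12.5664 mm⁴.
Centroid: ȳ = ΣA·y / ΣA = 77.4857 mm.
Transfer each piece to the centroidal x-axis using Ī + A·d² with d = y − 77.4857:
  bottom plate: d = -67.4857 mm → contributes +15 598 030 mm⁴
  web plate: d = 22.5143 mm → contributes +3 379 489 mm⁴
  top plate: d = 113.514 mm → contributes +22 749 451 mm⁴
  hole: d = -67.4857 mm → contributes −57243.9 mm⁴
Total I = 41 669 727 mm⁴.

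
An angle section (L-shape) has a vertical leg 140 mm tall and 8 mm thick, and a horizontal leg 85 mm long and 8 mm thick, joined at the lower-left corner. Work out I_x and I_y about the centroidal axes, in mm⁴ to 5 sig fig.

I_x ≈ 3.5638 × 10⁶ mm⁴, I_y ≈ 1.0282 × 10⁶ mm⁴

Split into non-overlapping primitives; take the origin at the lower-left of the bounding box.
Vertical leg: 8 × 140, A = 1 120 mm², y = 70 mm, Ī = 1 829 333 mm⁴.
Horizontal leg (remainder): 77 × 8, A = 616 mm², y = 4 mm, Ī = 3285.333 mm⁴.
Centroid: ȳ = ΣA·y / ΣA = 46.58065 mm.
Transfer each piece to the centroidal x-axis using Ī + A·d² with d = y − 46.58065:
  vertical leg: d = 23.41935 mm → contributes +2 443 615 mm⁴
  horizontal leg (remainder): d = -42.58065 mm → contributes +1 120 162 mm⁴
Total I = 3 563 777 mm⁴.
For the y-axis: x̄ = 19.08065 mm.
Repeating about the centroidal y-axis gives I_y = 1 028 167 mm⁴.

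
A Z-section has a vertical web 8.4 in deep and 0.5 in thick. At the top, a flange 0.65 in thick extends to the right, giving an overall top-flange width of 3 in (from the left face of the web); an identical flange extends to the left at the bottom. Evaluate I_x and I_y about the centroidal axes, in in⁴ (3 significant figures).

Break the section into simple shapes (no overlaps), measuring from the bottom-left corner of the bounding box.
Web: 0.5 × 8.4, A = 4.2 in², y = 4.2 in, Ī = 24.696 in⁴.
Top flange (beyond web): 2.5 × 0.65, A = 1.625 in², y = 8.075 in, Ī = 0.057214 in⁴.
Bottom flange (beyond web): 2.5 × 0.65, A = 1.625 in², y = 0.325 in, Ī = 0.057214 in⁴.
Centroid: ȳ = ΣA·y / ΣA = 4.2 in.
Transfer each piece to the centroidal x-axis using Ī + A·d² with d = y − 4.2:
  web: d = 0 in → contributes +24.696 in⁴
  top flange (beyond web): d = 3.875 in → contributes +24.458 in⁴
  bottom flange (beyond web): d = -3.875 in → contributes +24.458 in⁴
Total I = 73.611 in⁴.
For the y-axis: x̄ = 2.75 in.
Repeating about the centroidal y-axis gives I_y = 9.0927 in⁴.

I_x ≈ 73.6 in⁴, I_y ≈ 9.09 in⁴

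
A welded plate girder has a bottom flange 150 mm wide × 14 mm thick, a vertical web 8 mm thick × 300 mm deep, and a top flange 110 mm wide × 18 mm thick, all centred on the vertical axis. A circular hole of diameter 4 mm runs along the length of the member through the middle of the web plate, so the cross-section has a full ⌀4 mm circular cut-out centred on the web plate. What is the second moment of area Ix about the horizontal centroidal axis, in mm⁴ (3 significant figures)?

Split into non-overlapping primitives; take the origin at the lower-left of the bounding box.
Bottom plate: 150 × 14, A = 2 100 mm², y = 7 mm, Ī = 34 300 mm⁴.
Web plate: 8 × 300, A = 2 400 mm², y = 164 mm, Ī = 18 000 000 mm⁴.
Top plate: 110 × 18, A = 1 980 mm², y = 323 mm, Ī = 53 460 mm⁴.
Hole (subtracted): ⌀4, A = 12.566 mm², y = 164 mm, Ī = 12.566 mm⁴.
Centroid: ȳ = ΣA·y / ΣA = 161.7 mm.
Transfer each piece to the horizontal centroidal axis using Ī + A·d² with d = y − 161.7:
  bottom plate: d = -154.7 mm → contributes +50 291 196 mm⁴
  web plate: d = 2.3008 mm → contributes +18 012 704 mm⁴
  top plate: d = 161.3 mm → contributes +51 568 970 mm⁴
  hole: d = 2.3008 mm → contributes −79.086 mm⁴
Total I = 119 872 792 mm⁴.

Ix ≈ 1.20 × 10⁸ mm⁴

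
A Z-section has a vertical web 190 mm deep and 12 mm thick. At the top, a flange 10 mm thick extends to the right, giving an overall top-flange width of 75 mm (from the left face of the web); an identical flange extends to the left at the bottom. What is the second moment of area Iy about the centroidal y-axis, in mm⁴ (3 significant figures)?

Iy ≈ 2.22 × 10⁶ mm⁴

Treat the section as a set of non-overlapping primitives; coordinates are from the bounding-box lower-left.
Web: 12 × 190, A = 2 280 mm², x = 69 mm, Ī = 27 360 mm⁴.
Top flange (beyond web): 63 × 10, A = 630 mm², x = 106.5 mm, Ī = 208 373 mm⁴.
Bottom flange (beyond web): 63 × 10, A = 630 mm², x = 31.5 mm, Ī = 208 373 mm⁴.
Centroid: x̄ = ΣA·x / ΣA = 69 mm.
Transfer each piece to the centroidal y-axis using Ī + A·d² with d = x − 69:
  web: d = 0 mm → contributes +27 360 mm⁴
  top flange (beyond web): d = 37.5 mm → contributes +1 094 310 mm⁴
  bottom flange (beyond web): d = -37.5 mm → contributes +1 094 310 mm⁴
Total I = 2 215 980 mm⁴.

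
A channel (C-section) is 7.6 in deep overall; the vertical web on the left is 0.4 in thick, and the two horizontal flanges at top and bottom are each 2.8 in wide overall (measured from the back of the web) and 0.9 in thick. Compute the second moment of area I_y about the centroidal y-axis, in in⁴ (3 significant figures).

I_y ≈ 5.61 in⁴

Split into non-overlapping primitives; take the origin at the lower-left of the bounding box.
Web: 0.4 × 7.6, A = 3.04 in², x = 0.2 in, Ī = 0.040533 in⁴.
Top flange (beyond web): 2.4 × 0.9, A = 2.16 in², x = 1.6 in, Ī = 1.0368 in⁴.
Bottom flange (beyond web): 2.4 × 0.9, A = 2.16 in², x = 1.6 in, Ī = 1.0368 in⁴.
Centroid: x̄ = ΣA·x / ΣA = 1.0217 in.
Transfer each piece to the centroidal y-axis using Ī + A·d² with d = x − 1.0217:
  web: d = -0.82174 in → contributes +2.0933 in⁴
  top flange (beyond web): d = 0.57826 in → contributes +1.7591 in⁴
  bottom flange (beyond web): d = 0.57826 in → contributes +1.7591 in⁴
Total I = 5.6115 in⁴.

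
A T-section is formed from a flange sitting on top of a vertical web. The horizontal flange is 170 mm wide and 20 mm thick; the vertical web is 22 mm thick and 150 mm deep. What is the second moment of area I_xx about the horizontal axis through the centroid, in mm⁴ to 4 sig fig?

I_xx ≈ 1.840 × 10⁷ mm⁴

Split into non-overlapping primitives; take the origin at the lower-left of the bounding box.
Flange: 170 × 20, A = 3 400 mm², y = 160 mm, Ī = 113 333 mm⁴.
Web: 22 × 150, A = 3 300 mm², y = 75 mm, Ī = 6 187 500 mm⁴.
Centroid: ȳ = ΣA·y / ΣA = 118.134 mm.
Transfer each piece to the horizontal axis through the centroid using Ī + A·d² with d = y − 118.134:
  flange: d = 41.8657 mm → contributes +6 072 631 mm⁴
  web: d = -43.1343 mm → contributes +12 327 382 mm⁴
Total I = 18 400 012 mm⁴.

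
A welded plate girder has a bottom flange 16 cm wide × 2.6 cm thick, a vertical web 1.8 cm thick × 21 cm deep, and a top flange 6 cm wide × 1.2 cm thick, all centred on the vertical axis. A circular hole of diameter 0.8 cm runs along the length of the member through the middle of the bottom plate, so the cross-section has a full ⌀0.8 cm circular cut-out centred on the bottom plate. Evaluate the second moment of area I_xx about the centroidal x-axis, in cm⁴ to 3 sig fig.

Decompose the section into non-overlapping parts with the origin at the bottom-left of its bounding rectangle.
Bottom plate: 16 × 2.6, A = 41.6 cm², y = 1.3 cm, Ī = 23.435 cm⁴.
Web plate: 1.8 × 21, A = 37.8 cm², y = 13.1 cm, Ī = 1389.2 cm⁴.
Top plate: 6 × 1.2, A = 7.2 cm², y = 24.2 cm, Ī = 0.864 cm⁴.
Hole (subtracted): ⌀0.8, A = 0.50265 cm², y = 1.3 cm, Ī = 0.020106 cm⁴.
Centroid: ȳ = ΣA·y / ΣA = 8.3957 cm.
Transfer each piece to the centroidal x-axis using Ī + A·d² with d = y − 8.3957:
  bottom plate: d = -7.0957 cm → contributes +2117.9 cm⁴
  web plate: d = 4.7043 cm → contributes +2225.7 cm⁴
  top plate: d = 15.804 cm → contributes +1799.3 cm⁴
  hole: d = -7.0957 cm → contributes −25.328 cm⁴
Total I = 6117.6 cm⁴.

I_xx ≈ 6120 cm⁴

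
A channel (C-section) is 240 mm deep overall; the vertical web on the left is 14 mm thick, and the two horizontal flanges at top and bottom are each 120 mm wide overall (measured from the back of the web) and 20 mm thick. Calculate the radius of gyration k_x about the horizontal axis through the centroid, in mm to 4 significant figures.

Break the section into simple shapes (no overlaps), measuring from the bottom-left corner of the bounding box.
Web: 14 × 240, A = 3 360 mm², y = 120 mm, Ī = 16 128 000 mm⁴.
Top flange (beyond web): 106 × 20, A = 2 120 mm², y = 230 mm, Ī = 70666.7 mm⁴.
Bottom flange (beyond web): 106 × 20, A = 2 120 mm², y = 10 mm, Ī = 70666.7 mm⁴.
By symmetry the centroid is at mid-height, ȳ = 120 mm.
Transfer each piece to the horizontal axis through the centroid using Ī + A·d² with d = y − 120:
  web: d = 0 mm → contributes +16 128 000 mm⁴
  top flange (beyond web): d = 110 mm → contributes +25 722 667 mm⁴
  bottom flange (beyond web): d = -110 mm → contributes +25 722 667 mm⁴
Total I = 67 573 333 mm⁴.
Radius of gyration: k = √(I/A) = √(67 573 333 / 7 600) = 94.2933 mm.

k_x ≈ 94.29 mm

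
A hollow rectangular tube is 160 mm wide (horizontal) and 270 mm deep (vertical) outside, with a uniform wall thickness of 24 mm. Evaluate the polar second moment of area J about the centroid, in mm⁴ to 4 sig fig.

J ≈ 2.265 × 10⁸ mm⁴

Break the section into simple shapes (no overlaps), measuring from the bottom-left corner of the bounding box.
Outer rectangle: 160 × 270, A = 43 200 mm², y = 135 mm, Ī = 262 440 000 mm⁴.
Inner void (subtracted): 112 × 222, A = 24 864 mm², y = 135 mm, Ī = 102 116 448 mm⁴.
By symmetry the centroid is at mid-height, ȳ = 135 mm.
All pieces are centred on the centroidal x-axis, so I = ΣĪ (holes subtracted) = 160 323 552 mm⁴.
Repeating about the centroidal y-axis gives I_y = 66 168 832 mm⁴.
Polar second moment: J = I_x + I_y = 226 492 384 mm⁴.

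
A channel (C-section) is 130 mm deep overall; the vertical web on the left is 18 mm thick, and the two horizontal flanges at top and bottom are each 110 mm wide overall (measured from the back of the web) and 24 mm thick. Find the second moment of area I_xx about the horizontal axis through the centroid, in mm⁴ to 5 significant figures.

I_xx ≈ 1.5912 × 10⁷ mm⁴

Split into non-overlapping primitives; take the origin at the lower-left of the bounding box.
Web: 18 × 130, A = 2 340 mm², y = 65 mm, Ī = 3 295 500 mm⁴.
Top flange (beyond web): 92 × 24, A = 2 208 mm², y = 118 mm, Ī = 105 984 mm⁴.
Bottom flange (beyond web): 92 × 24, A = 2 208 mm², y = 12 mm, Ī = 105 984 mm⁴.
By symmetry the centroid is at mid-height, ȳ = 65 mm.
Transfer each piece to the horizontal axis through the centroid using Ī + A·d² with d = y − 65:
  web: d = 0 mm → contributes +3 295 500 mm⁴
  top flange (beyond web): d = 53 mm → contributes +6 308 256 mm⁴
  bottom flange (beyond web): d = -53 mm → contributes +6 308 256 mm⁴
Total I = 15 912 012 mm⁴.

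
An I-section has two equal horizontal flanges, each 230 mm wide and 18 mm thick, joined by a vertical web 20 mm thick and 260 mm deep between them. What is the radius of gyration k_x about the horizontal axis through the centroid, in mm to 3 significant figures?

Break the section into simple shapes (no overlaps), measuring from the bottom-left corner of the bounding box.
Bottom flange: 230 × 18, A = 4 140 mm², y = 9 mm, Ī = 111 780 mm⁴.
Web: 20 × 260, A = 5 200 mm², y = 148 mm, Ī = 29 293 333 mm⁴.
Top flange: 230 × 18, A = 4 140 mm², y = 287 mm, Ī = 111 780 mm⁴.
By symmetry the centroid is at mid-height, ȳ = 148 mm.
Transfer each piece to the horizontal axis through the centroid using Ī + A·d² with d = y − 148:
  bottom flange: d = -139 mm → contributes +80 100 720 mm⁴
  web: d = 0 mm → contributes +29 293 333 mm⁴
  top flange: d = 139 mm → contributes +80 100 720 mm⁴
Total I = 189 494 773 mm⁴.
Radius of gyration: k = √(I/A) = √(189 494 773 / 13 480) = 118.56 mm.

k_x ≈ 119 mm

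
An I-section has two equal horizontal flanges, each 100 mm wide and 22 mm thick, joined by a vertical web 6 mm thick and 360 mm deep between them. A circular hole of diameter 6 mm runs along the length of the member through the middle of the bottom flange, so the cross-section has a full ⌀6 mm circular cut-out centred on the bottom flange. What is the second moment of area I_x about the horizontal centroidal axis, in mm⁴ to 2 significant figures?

I_x ≈ 1.8 × 10⁸ mm⁴

Decompose the section into non-overlapping parts with the origin at the bottom-left of its bounding rectangle.
Bottom flange: 100 × 22, A = 2 200 mm², y = 11 mm, Ī = 88 733 mm⁴.
Web: 6 × 360, A = 2 160 mm², y = 202 mm, Ī = 23 328 000 mm⁴.
Top flange: 100 × 22, A = 2 200 mm², y = 393 mm, Ī = 88 733 mm⁴.
Hole (subtracted): ⌀6, A = 28.27 mm², y = 11 mm, Ī = 63.62 mm⁴.
Centroid: ȳ = ΣA·y / ΣA = 202.8 mm.
Transfer each piece to the horizontal centroidal axis using Ī + A·d² with d = y − 202.8:
  bottom flange: d = -191.8 mm → contributes +81 043 276 mm⁴
  web: d = -0.8268 mm → contributes +23 329 477 mm⁴
  top flange: d = 190.2 mm → contributes +79 653 599 mm⁴
  hole: d = -191.8 mm → contributes −1 040 489 mm⁴
Total I = 182 985 862 mm⁴.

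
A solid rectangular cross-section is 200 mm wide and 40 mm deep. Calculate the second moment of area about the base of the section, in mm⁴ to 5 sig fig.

The section: 200 × 40, A = 8 000 mm², y = 20 mm, Ī = 1 066 667 mm⁴.
Transfer it to a horizontal axis along the bottom face using Ī + A·d² with d = y − 0:
  the section: d = 20 mm → contributes +4 266 667 mm⁴
Total I = 4 266 667 mm⁴.

I_base ≈ 4.2667 × 10⁶ mm⁴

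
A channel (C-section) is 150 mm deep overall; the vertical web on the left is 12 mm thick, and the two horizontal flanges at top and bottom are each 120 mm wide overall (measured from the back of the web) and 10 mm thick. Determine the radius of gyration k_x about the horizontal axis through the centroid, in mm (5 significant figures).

k_x ≈ 59.410 mm

Decompose the section into non-overlapping parts with the origin at the bottom-left of its bounding rectangle.
Web: 12 × 150, A = 1 800 mm², y = 75 mm, Ī = 3 375 000 mm⁴.
Top flange (beyond web): 108 × 10, A = 1 080 mm², y = 145 mm, Ī = 9 000 mm⁴.
Bottom flange (beyond web): 108 × 10, A = 1 080 mm², y = 5 mm, Ī = 9 000 mm⁴.
By symmetry the centroid is at mid-height, ȳ = 75 mm.
Transfer each piece to the horizontal axis through the centroid using Ī + A·d² with d = y − 75:
  web: d = 0 mm → contributes +3 375 000 mm⁴
  top flange (beyond web): d = 70 mm → contributes +5 301 000 mm⁴
  bottom flange (beyond web): d = -70 mm → contributes +5 301 000 mm⁴
Total I = 13 977 000 mm⁴.
Radius of gyration: k = √(I/A) = √(13 977 000 / 3 960) = 59.40998 mm.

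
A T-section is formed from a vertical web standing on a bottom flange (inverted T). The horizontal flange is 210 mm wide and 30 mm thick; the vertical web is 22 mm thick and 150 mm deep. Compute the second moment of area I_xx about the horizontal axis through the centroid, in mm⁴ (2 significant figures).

I_xx ≈ 2.4 × 10⁷ mm⁴

Break the section into simple shapes (no overlaps), measuring from the bottom-left corner of the bounding box.
Flange: 210 × 30, A = 6 300 mm², y = 15 mm, Ī = 472 500 mm⁴.
Web: 22 × 150, A = 3 300 mm², y = 105 mm, Ī = 6 187 500 mm⁴.
Centroid: ȳ = ΣA·y / ΣA = 45.94 mm.
Transfer each piece to the horizontal axis through the centroid using Ī + A·d² with d = y − 45.94:
  flange: d = -30.94 mm → contributes +6 502 412 mm⁴
  web: d = 59.06 mm → contributes +17 699 150 mm⁴
Total I = 24 201 563 mm⁴.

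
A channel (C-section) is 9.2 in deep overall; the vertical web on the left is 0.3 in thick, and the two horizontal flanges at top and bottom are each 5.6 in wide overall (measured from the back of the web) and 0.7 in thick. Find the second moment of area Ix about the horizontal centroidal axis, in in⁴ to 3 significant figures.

Treat the section as a set of non-overlapping primitives; coordinates are from the bounding-box lower-left.
Web: 0.3 × 9.2, A = 2.76 in², y = 4.6 in, Ī = 19.467 in⁴.
Top flange (beyond web): 5.3 × 0.7, A = 3.71 in², y = 8.85 in, Ī = 0.15149 in⁴.
Bottom flange (beyond web): 5.3 × 0.7, A = 3.71 in², y = 0.35 in, Ī = 0.15149 in⁴.
By symmetry the centroid is at mid-height, ȳ = 4.6 in.
Transfer each piece to the horizontal centroidal axis using Ī + A·d² with d = y − 4.6:
  web: d = 0 in → contributes +19.467 in⁴
  top flange (beyond web): d = 4.25 in → contributes +67.163 in⁴
  bottom flange (beyond web): d = -4.25 in → contributes +67.163 in⁴
Total I = 153.79 in⁴.

Ix ≈ 154 in⁴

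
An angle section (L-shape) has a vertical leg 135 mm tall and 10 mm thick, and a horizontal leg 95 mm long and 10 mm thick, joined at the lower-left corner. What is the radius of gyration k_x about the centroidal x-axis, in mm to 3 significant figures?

Treat the section as a set of non-overlapping primitives; coordinates are from the bounding-box lower-left.
Vertical leg: 10 × 135, A = 1 350 mm², y = 67.5 mm, Ī = 2 050 313 mm⁴.
Horizontal leg (remainder): 85 × 10, A = 850 mm², y = 5 mm, Ī = 7083.3 mm⁴.
Centroid: ȳ = ΣA·y / ΣA = 43.352 mm.
Transfer each piece to the centroidal x-axis using Ī + A·d² with d = y − 43.352:
  vertical leg: d = 24.148 mm → contributes +2 837 515 mm⁴
  horizontal leg (remainder): d = -38.352 mm → contributes +1 257 346 mm⁴
Total I = 4 094 860 mm⁴.
Radius of gyration: k = √(I/A) = √(4 094 860 / 2 200) = 43.143 mm.

k_x ≈ 43.1 mm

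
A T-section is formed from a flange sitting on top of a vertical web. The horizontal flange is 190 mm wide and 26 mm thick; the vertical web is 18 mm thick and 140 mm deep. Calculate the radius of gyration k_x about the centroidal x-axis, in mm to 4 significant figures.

k_x ≈ 46.15 mm

Split into non-overlapping primitives; take the origin at the lower-left of the bounding box.
Flange: 190 × 26, A = 4 940 mm², y = 153 mm, Ī = 278 287 mm⁴.
Web: 18 × 140, A = 2 520 mm², y = 70 mm, Ī = 4 116 000 mm⁴.
Centroid: ȳ = ΣA·y / ΣA = 124.962 mm.
Transfer each piece to the centroidal x-axis using Ī + A·d² with d = y − 124.962:
  flange: d = 28.0375 mm → contributes +4 161 637 mm⁴
  web: d = -54.9625 mm → contributes +11 728 599 mm⁴
Total I = 15 890 236 mm⁴.
Radius of gyration: k = √(I/A) = √(15 890 236 / 7 460) = 46.1526 mm.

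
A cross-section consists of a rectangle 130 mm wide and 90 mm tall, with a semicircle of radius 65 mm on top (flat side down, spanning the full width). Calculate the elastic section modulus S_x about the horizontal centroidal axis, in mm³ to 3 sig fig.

Split into non-overlapping primitives; take the origin at the lower-left of the bounding box.
Rectangular body: 130 × 90, A = 11 700 mm², y = 45 mm, Ī = 7 897 500 mm⁴.
Semicircular cap: semicircle r = 65, A = 6636.6 mm², y = 117.59 mm, Ī = 1 959 230 mm⁴.
Centroid: ȳ = ΣA·y / ΣA = 71.272 mm.
Transfer each piece to the horizontal centroidal axis using Ī + A·d² with d = y − 71.272:
  rectangular body: d = -26.272 mm → contributes +15 972 764 mm⁴
  semicircular cap: d = 46.315 mm → contributes +16 195 493 mm⁴
Total I = 32 168 257 mm⁴.
Extreme fibre distance c = 83.728 mm; S = I/c = 384 197 mm³.

S_x ≈ 3.84 × 10⁵ mm³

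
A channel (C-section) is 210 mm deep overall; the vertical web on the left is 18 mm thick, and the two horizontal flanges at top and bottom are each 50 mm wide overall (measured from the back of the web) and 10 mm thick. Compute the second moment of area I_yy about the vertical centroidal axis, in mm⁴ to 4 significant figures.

I_yy ≈ 4.988 × 10⁵ mm⁴

Decompose the section into non-overlapping parts with the origin at the bottom-left of its bounding rectangle.
Web: 18 × 210, A = 3 780 mm², x = 9 mm, Ī = 102 060 mm⁴.
Top flange (beyond web): 32 × 10, A = 320 mm², x = 34 mm, Ī = 27306.7 mm⁴.
Bottom flange (beyond web): 32 × 10, A = 320 mm², x = 34 mm, Ī = 27306.7 mm⁴.
Centroid: x̄ = ΣA·x / ΣA = 12.6199 mm.
Transfer each piece to the vertical centroidal axis using Ī + A·d² with d = x − 12.6199:
  web: d = -3.61991 mm → contributes +151 592 mm⁴
  top flange (beyond web): d = 21.3801 mm → contributes +173 581 mm⁴
  bottom flange (beyond web): d = 21.3801 mm → contributes +173 581 mm⁴
Total I = 498 755 mm⁴.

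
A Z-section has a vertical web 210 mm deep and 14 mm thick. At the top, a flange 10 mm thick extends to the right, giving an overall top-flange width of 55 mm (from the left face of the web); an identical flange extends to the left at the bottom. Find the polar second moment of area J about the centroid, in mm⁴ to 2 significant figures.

J ≈ 2.0 × 10⁷ mm⁴

Treat the section as a set of non-overlapping primitives; coordinates are from the bounding-box lower-left.
Web: 14 × 210, A = 2 940 mm², y = 105 mm, Ī = 10 804 500 mm⁴.
Top flange (beyond web): 41 × 10, A = 410 mm², y = 205 mm, Ī = 3 417 mm⁴.
Bottom flange (beyond web): 41 × 10, A = 410 mm², y = 5 mm, Ī = 3 417 mm⁴.
Centroid: ȳ = ΣA·y / ΣA = 105 mm.
Transfer each piece to the centroidal x-axis using Ī + A·d² with d = y − 105:
  web: d = 0 mm → contributes +10 804 500 mm⁴
  top flange (beyond web): d = 100 mm → contributes +4 103 417 mm⁴
  bottom flange (beyond web): d = -100 mm → contributes +4 103 417 mm⁴
Total I = 19 011 333 mm⁴.
For the y-axis: x̄ = 48 mm.
Repeating about the centroidal y-axis gives I_y = 783 013 mm⁴.
Polar second moment: J = I_x + I_y = 19 794 347 mm⁴.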